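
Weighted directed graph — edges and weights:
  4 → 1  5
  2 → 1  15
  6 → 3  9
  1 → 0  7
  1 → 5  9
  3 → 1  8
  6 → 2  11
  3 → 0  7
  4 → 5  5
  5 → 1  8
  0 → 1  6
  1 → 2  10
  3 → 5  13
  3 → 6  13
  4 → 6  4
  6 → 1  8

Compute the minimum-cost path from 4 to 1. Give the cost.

Checking several routes:
4→6→3→0→1: 4 + 9 + 7 + 6 = 26
4→6→3→1: 4 + 9 + 8 = 21
4→6→1: 4 + 8 = 12
4→5→1: 5 + 8 = 13
4→1: 5
4→6→2→1: 4 + 11 + 15 = 30
Best route has total 5.

5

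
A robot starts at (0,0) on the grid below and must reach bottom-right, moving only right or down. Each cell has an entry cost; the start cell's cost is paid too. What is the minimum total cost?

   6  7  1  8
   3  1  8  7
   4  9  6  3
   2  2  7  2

Path [0,0]→[1,0]→[2,0]→[3,0]→[3,1]→[3,2]→[3,3]: 6 + 3 + 4 + 2 + 2 + 7 + 2 = 26.
(Top row then right column would cost 34.)

26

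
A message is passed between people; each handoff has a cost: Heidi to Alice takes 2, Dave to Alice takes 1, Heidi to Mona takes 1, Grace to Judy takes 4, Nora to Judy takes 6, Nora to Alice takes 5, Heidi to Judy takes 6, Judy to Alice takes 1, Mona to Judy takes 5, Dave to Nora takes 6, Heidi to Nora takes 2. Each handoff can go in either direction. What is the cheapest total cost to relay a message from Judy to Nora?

Checking several routes:
Judy → Mona → Heidi → Nora: 5 + 1 + 2 = 8
Judy → Alice → Heidi → Nora: 1 + 2 + 2 = 5
Judy → Alice → Dave → Nora: 1 + 1 + 6 = 8
Judy → Heidi → Nora: 6 + 2 = 8
Judy → Alice → Nora: 1 + 5 = 6
Judy → Nora: 6
Best route has total 5.

5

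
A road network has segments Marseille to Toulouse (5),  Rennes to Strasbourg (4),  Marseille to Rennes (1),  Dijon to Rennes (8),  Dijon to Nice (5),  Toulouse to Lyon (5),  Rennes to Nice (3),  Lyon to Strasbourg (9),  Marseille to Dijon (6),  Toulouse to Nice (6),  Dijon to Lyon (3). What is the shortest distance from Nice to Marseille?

A few of the Nice→Marseille routes:
Nice→Rennes→Marseille: 3 + 1 = 4
Nice→Dijon→Marseille: 5 + 6 = 11
Nice→Toulouse→Marseille: 6 + 5 = 11
Nice→Dijon→Rennes→Marseille: 5 + 8 + 1 = 14
Shortest: 4 mi.

4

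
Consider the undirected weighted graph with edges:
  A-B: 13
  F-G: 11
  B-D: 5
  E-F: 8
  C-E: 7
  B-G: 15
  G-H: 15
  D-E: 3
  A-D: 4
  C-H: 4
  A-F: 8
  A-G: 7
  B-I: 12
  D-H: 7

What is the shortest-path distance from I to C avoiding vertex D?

Some routes from I to C avoiding D:
I-B-A-F-E-C: 12 + 13 + 8 + 8 + 7 = 48
I-B-G-H-C: 12 + 15 + 15 + 4 = 46
I-B-G-F-E-C: 12 + 15 + 11 + 8 + 7 = 53
I-B-G-A-F-E-C: 12 + 15 + 7 + 8 + 8 + 7 = 57
I-B-A-G-H-C: 12 + 13 + 7 + 15 + 4 = 51
Best route has total 46.

46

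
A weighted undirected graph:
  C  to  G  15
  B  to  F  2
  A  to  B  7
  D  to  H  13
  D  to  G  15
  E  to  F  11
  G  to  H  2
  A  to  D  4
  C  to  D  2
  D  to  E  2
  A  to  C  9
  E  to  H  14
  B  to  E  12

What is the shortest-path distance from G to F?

Checking several routes:
G -> H -> E -> F: 2 + 14 + 11 = 27
G -> D -> A -> B -> F: 15 + 4 + 7 + 2 = 28
G -> H -> D -> E -> F: 2 + 13 + 2 + 11 = 28
G -> H -> D -> A -> B -> F: 2 + 13 + 4 + 7 + 2 = 28
Best route has total 27.

27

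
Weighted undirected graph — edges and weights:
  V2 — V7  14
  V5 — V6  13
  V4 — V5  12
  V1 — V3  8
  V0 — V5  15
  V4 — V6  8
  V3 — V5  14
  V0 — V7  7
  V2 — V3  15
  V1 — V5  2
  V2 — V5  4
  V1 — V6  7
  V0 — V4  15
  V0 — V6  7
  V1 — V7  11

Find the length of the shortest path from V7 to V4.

A few of the V7→V4 routes:
V7 -> V0 -> V6 -> V4: 7 + 7 + 8 = 22
V7 -> V1 -> V5 -> V4: 11 + 2 + 12 = 25
V7 -> V0 -> V4: 7 + 15 = 22
Best route has total 22.

22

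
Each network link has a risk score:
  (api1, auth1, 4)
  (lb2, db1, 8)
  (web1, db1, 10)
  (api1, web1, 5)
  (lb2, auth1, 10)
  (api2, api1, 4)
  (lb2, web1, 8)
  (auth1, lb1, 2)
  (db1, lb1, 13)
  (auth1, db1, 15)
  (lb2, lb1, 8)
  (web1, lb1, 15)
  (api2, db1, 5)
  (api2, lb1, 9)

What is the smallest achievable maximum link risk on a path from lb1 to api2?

4

Comparing a few candidate routes:
lb1 -> lb2 -> db1 -> api2: max(8, 8, 5) = 8
lb1 -> lb2 -> web1 -> api1 -> api2: max(8, 8, 5, 4) = 8
lb1 -> auth1 -> api1 -> api2: max(2, 4, 4) = 4
lb1 -> api2: max(9) = 9
lb1 -> auth1 -> api1 -> web1 -> db1 -> api2: max(2, 4, 5, 10, 5) = 10
lb1 -> auth1 -> api1 -> web1 -> lb2 -> db1 -> api2: max(2, 4, 5, 8, 8, 5) = 8
Best route has worst link 4.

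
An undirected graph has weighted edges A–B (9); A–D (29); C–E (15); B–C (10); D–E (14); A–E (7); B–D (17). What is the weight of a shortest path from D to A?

21

Routes from D to A:
D → E → C → B → A: 14 + 15 + 10 + 9 = 48
D → E → A: 14 + 7 = 21
D → A: 29
D → B → C → E → A: 17 + 10 + 15 + 7 = 49
D → B → A: 17 + 9 = 26
Shortest: 21.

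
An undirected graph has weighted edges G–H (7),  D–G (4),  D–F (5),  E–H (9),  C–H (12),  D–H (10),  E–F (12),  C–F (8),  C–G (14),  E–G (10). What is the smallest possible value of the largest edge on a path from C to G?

8

Some routes from C to G:
C - F - D - H - E - G: max(8, 5, 10, 9, 10) = 10
C - F - E - G: max(8, 12, 10) = 12
C - F - D - G: max(8, 5, 4) = 8
C - F - D - H - G: max(8, 5, 10, 7) = 10
The minimum achievable maximum is 8.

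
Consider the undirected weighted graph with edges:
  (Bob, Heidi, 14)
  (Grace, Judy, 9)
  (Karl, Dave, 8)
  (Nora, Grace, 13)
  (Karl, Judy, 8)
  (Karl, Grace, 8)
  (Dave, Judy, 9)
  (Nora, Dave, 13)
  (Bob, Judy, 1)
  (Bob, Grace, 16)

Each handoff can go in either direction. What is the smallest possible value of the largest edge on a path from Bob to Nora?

Checking several routes:
Bob→Judy→Grace→Karl→Dave→Nora: max(1, 9, 8, 8, 13) = 13
Bob→Judy→Karl→Dave→Nora: max(1, 8, 8, 13) = 13
Bob→Judy→Grace→Nora: max(1, 9, 13) = 13
Smallest bottleneck: 13.

13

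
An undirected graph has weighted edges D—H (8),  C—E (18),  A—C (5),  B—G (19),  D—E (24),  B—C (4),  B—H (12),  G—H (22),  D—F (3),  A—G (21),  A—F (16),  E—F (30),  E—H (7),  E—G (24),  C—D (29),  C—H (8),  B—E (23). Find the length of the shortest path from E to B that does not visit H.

Comparing a few candidate routes:
E → C → B: 18 + 4 = 22
E → G → B: 24 + 19 = 43
E → B: 23
E → G → A → C → B: 24 + 21 + 5 + 4 = 54
E → D → F → A → C → B: 24 + 3 + 16 + 5 + 4 = 52
Best route has total 22.

22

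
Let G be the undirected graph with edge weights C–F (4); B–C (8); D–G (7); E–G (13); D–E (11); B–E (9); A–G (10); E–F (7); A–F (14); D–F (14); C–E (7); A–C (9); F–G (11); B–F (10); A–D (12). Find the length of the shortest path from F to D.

Checking several routes:
F - E - D: 7 + 11 = 18
F - G - D: 11 + 7 = 18
F - C - E - D: 4 + 7 + 11 = 22
F - C - A - D: 4 + 9 + 12 = 25
F - D: 14
Best route has total 14.

14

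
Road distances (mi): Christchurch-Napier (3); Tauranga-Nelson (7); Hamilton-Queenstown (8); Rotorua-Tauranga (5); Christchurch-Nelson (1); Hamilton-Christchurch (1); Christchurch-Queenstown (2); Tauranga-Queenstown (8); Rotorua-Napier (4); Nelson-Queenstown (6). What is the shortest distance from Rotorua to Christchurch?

7

Some routes from Rotorua to Christchurch:
Rotorua - Tauranga - Queenstown - Christchurch: 5 + 8 + 2 = 15
Rotorua - Napier - Christchurch: 4 + 3 = 7
Rotorua - Tauranga - Nelson - Christchurch: 5 + 7 + 1 = 13
Best route has total 7 mi.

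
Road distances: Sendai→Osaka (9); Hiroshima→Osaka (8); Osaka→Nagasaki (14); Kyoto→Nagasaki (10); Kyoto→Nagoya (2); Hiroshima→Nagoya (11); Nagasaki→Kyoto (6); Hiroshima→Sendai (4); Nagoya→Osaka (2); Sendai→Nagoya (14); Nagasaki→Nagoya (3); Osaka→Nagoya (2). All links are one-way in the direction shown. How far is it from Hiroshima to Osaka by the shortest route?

Paths from Hiroshima to Osaka:
Hiroshima - Osaka: 8
Hiroshima - Nagoya - Osaka: 11 + 2 = 13
Hiroshima - Sendai - Nagoya - Osaka: 4 + 14 + 2 = 20
Hiroshima - Sendai - Osaka: 4 + 9 = 13
Best route has total 8.

8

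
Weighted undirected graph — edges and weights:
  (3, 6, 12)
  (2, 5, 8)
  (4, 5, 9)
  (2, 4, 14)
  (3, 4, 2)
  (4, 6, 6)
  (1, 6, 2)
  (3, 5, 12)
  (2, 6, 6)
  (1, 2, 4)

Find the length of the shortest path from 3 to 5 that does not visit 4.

Paths from 3 to 5 avoiding 4:
3 -> 5: 12
3 -> 6 -> 1 -> 2 -> 5: 12 + 2 + 4 + 8 = 26
3 -> 6 -> 2 -> 5: 12 + 6 + 8 = 26
The minimum is 12.

12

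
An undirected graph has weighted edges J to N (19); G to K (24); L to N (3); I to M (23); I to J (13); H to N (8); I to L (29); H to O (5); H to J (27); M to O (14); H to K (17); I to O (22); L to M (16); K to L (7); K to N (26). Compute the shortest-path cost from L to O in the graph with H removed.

30

Comparing a few candidate routes:
L-I-M-O: 29 + 23 + 14 = 66
L-M-I-O: 16 + 23 + 22 = 61
L-N-J-I-O: 3 + 19 + 13 + 22 = 57
L-M-O: 16 + 14 = 30
L-N-J-I-M-O: 3 + 19 + 13 + 23 + 14 = 72
L-I-O: 29 + 22 = 51
Shortest: 30.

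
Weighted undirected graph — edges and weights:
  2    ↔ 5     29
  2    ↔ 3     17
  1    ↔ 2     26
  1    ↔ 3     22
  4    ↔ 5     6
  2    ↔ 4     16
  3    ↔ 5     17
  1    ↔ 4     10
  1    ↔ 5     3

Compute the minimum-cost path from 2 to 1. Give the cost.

25

A few of the 2→1 routes:
2→3→5→1: 17 + 17 + 3 = 37
2→4→1: 16 + 10 = 26
2→5→1: 29 + 3 = 32
2→4→5→1: 16 + 6 + 3 = 25
2→1: 26
Shortest: 25.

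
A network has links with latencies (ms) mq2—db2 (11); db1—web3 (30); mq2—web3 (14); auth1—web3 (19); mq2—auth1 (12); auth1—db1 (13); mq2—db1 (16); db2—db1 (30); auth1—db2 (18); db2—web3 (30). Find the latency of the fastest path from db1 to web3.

30

Some routes from db1 to web3:
db1 -> auth1 -> mq2 -> web3: 13 + 12 + 14 = 39
db1 -> mq2 -> web3: 16 + 14 = 30
db1 -> auth1 -> web3: 13 + 19 = 32
db1 -> web3: 30
The minimum is 30 ms.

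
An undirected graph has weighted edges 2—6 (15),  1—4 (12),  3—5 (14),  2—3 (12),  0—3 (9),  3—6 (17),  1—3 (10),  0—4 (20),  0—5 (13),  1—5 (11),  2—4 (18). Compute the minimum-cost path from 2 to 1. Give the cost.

A few of the 2→1 routes:
2 -> 4 -> 1: 18 + 12 = 30
2 -> 3 -> 1: 12 + 10 = 22
2 -> 3 -> 5 -> 1: 12 + 14 + 11 = 37
Best route has total 22.

22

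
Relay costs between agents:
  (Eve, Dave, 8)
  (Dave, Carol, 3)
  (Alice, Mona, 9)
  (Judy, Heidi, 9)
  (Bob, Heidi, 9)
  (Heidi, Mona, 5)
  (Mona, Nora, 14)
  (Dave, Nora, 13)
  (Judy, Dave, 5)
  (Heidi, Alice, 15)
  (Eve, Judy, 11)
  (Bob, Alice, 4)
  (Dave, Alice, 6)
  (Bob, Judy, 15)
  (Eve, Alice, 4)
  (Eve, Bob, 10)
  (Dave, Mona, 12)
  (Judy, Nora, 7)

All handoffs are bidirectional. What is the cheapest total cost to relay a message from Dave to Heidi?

Checking several routes:
Dave -> Alice -> Bob -> Heidi: 6 + 4 + 9 = 19
Dave -> Judy -> Heidi: 5 + 9 = 14
Dave -> Mona -> Heidi: 12 + 5 = 17
Dave -> Alice -> Mona -> Heidi: 6 + 9 + 5 = 20
Best route has total 14.

14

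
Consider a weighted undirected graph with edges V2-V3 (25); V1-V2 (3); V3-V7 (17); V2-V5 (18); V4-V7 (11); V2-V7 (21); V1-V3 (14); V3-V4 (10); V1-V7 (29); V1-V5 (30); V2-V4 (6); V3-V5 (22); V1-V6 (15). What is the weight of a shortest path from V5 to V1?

Some routes from V5 to V1:
V5 → V3 → V1: 22 + 14 = 36
V5 → V2 → V1: 18 + 3 = 21
V5 → V1: 30
Shortest: 21.

21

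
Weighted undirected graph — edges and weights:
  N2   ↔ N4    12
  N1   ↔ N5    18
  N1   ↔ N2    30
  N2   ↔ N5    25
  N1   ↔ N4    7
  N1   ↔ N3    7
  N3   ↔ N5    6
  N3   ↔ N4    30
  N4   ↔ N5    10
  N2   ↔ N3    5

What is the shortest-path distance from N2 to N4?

12

Some routes from N2 to N4:
N2→N3→N5→N1→N4: 5 + 6 + 18 + 7 = 36
N2→N3→N5→N4: 5 + 6 + 10 = 21
N2→N3→N1→N4: 5 + 7 + 7 = 19
N2→N4: 12
N2→N3→N4: 5 + 30 = 35
N2→N5→N4: 25 + 10 = 35
The minimum is 12.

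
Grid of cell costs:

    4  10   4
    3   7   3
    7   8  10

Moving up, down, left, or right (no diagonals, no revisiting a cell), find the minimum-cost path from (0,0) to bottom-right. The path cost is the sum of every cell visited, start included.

27

Path r0c0 r1c0 r1c1 r1c2 r2c2: 4 + 3 + 7 + 3 + 10 = 27.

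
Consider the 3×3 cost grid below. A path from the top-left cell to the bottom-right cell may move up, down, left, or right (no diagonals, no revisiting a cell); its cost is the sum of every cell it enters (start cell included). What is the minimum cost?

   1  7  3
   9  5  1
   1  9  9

Take [0,0] → [0,1] → [0,2] → [1,2] → [2,2] for a total of 1 + 7 + 3 + 1 + 9 = 21.

21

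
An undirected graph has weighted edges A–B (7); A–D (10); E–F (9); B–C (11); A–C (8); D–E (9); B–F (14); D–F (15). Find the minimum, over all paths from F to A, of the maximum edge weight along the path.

10

Candidate routes:
F → B → A: max(14, 7) = 14
F → D → A: max(15, 10) = 15
F → E → D → A: max(9, 9, 10) = 10
F → B → C → A: max(14, 11, 8) = 14
Smallest bottleneck: 10.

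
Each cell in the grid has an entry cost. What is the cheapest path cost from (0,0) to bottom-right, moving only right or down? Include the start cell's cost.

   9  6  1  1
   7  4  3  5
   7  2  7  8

Path [0,0] → [0,1] → [0,2] → [0,3] → [1,3] → [2,3]: 9 + 6 + 1 + 1 + 5 + 8 = 30.

30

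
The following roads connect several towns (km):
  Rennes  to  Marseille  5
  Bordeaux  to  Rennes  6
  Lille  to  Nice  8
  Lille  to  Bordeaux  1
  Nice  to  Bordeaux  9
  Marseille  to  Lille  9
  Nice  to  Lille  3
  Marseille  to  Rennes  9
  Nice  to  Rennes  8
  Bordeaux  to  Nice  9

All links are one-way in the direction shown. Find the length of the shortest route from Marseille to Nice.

17

Routes from Marseille to Nice:
Marseille - Lille - Nice: 9 + 8 = 17
Marseille - Lille - Bordeaux - Nice: 9 + 1 + 9 = 19
The minimum is 17 km.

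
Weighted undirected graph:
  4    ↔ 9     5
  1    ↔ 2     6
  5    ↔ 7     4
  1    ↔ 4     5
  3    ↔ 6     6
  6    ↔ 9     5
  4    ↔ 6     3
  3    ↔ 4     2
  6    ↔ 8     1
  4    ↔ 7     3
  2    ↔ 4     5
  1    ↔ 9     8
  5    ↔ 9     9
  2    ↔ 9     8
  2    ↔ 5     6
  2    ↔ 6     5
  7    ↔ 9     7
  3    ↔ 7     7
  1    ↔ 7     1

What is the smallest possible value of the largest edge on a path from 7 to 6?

Some routes from 7 to 6:
7-4-9-6: max(3, 5, 5) = 5
7-4-6: max(3, 3) = 3
7-4-2-6: max(3, 5, 5) = 5
7-1-4-9-6: max(1, 5, 5, 5) = 5
7-1-4-2-6: max(1, 5, 5, 5) = 5
7-1-4-6: max(1, 5, 3) = 5
Best route has worst link 3.

3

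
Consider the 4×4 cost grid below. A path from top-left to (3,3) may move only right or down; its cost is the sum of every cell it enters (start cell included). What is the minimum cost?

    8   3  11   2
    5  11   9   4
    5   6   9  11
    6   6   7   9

46

Best path: [0,0]→[1,0]→[2,0]→[2,1]→[3,1]→[3,2]→[3,3]
Cost: 8 + 5 + 5 + 6 + 6 + 7 + 9 = 46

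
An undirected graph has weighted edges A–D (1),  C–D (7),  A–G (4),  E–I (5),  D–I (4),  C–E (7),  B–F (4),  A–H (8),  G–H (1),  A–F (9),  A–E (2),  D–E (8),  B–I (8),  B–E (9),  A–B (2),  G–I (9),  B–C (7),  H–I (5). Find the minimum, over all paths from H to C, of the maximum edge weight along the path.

A few of the H→C routes:
H - G - A - D - C: max(1, 4, 1, 7) = 7
H - G - A - B - C: max(1, 4, 2, 7) = 7
H - I - D - A - E - C: max(5, 4, 1, 2, 7) = 7
H - G - A - E - I - D - C: max(1, 4, 2, 5, 4, 7) = 7
H - G - A - D - I - E - C: max(1, 4, 1, 4, 5, 7) = 7
H - G - A - E - C: max(1, 4, 2, 7) = 7
Smallest bottleneck: 7.

7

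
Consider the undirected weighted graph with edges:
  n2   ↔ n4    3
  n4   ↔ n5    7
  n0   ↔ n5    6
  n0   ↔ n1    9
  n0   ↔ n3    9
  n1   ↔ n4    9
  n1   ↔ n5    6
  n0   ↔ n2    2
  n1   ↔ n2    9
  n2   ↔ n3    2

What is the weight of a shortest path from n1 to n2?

Some routes from n1 to n2:
n1-n0-n3-n2: 9 + 9 + 2 = 20
n1-n0-n2: 9 + 2 = 11
n1-n4-n2: 9 + 3 = 12
n1-n5-n0-n2: 6 + 6 + 2 = 14
n1-n5-n4-n2: 6 + 7 + 3 = 16
n1-n2: 9
The minimum is 9.

9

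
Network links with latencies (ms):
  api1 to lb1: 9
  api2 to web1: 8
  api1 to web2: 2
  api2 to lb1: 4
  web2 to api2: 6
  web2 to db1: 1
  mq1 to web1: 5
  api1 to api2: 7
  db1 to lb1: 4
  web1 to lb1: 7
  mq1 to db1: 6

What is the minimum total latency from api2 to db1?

Some routes from api2 to db1:
api2→web2→db1: 6 + 1 = 7
api2→lb1→db1: 4 + 4 = 8
api2→lb1→api1→web2→db1: 4 + 9 + 2 + 1 = 16
api2→api1→web2→db1: 7 + 2 + 1 = 10
api2→web1→mq1→db1: 8 + 5 + 6 = 19
Best route has total 7 ms.

7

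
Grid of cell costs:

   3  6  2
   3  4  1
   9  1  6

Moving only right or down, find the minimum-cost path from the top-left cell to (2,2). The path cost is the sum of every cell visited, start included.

17

Best path: (0,0)→(1,0)→(1,1)→(1,2)→(2,2)
Cost: 3 + 3 + 4 + 1 + 6 = 17
For comparison, the top-then-right route costs 18.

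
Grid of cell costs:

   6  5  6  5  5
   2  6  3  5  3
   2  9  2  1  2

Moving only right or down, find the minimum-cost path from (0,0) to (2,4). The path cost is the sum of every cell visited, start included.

22

Path [0,0] → [1,0] → [1,1] → [1,2] → [2,2] → [2,3] → [2,4]: 6 + 2 + 6 + 3 + 2 + 1 + 2 = 22.
(Top row then right column would cost 32.)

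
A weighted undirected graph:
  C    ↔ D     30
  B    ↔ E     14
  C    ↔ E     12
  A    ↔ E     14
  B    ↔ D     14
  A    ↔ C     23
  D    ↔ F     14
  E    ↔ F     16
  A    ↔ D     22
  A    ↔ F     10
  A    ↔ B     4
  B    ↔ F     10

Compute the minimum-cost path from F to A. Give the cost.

Some routes from F to A:
F - B - A: 10 + 4 = 14
F - A: 10
F - E - A: 16 + 14 = 30
Best route has total 10.

10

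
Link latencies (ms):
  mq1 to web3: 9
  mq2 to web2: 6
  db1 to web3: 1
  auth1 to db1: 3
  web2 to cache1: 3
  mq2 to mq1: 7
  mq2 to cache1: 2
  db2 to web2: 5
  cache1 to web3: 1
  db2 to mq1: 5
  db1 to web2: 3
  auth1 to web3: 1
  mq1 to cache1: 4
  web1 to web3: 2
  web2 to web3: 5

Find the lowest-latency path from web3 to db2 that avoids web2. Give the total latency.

10

Candidate routes:
web3 → cache1 → mq1 → db2: 1 + 4 + 5 = 10
web3 → cache1 → mq2 → mq1 → db2: 1 + 2 + 7 + 5 = 15
web3 → mq1 → db2: 9 + 5 = 14
Best route has total 10 ms.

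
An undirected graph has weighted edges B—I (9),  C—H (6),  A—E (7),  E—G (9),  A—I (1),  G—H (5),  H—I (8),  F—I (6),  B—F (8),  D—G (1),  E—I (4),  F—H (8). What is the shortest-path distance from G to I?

Paths from G to I:
G→H→F→B→I: 5 + 8 + 8 + 9 = 30
G→H→I: 5 + 8 = 13
G→E→I: 9 + 4 = 13
G→E→A→I: 9 + 7 + 1 = 17
G→H→F→I: 5 + 8 + 6 = 19
Shortest: 13.

13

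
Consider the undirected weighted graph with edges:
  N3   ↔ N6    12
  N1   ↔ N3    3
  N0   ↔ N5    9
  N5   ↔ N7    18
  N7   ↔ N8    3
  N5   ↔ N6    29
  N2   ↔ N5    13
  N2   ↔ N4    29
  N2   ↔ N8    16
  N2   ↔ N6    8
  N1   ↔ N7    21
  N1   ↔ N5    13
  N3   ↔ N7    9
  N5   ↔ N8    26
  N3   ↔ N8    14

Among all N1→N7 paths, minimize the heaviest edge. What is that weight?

9

A few of the N1→N7 routes:
N1→N3→N7: max(3, 9) = 9
N1→N5→N2→N6→N3→N8→N7: max(13, 13, 8, 12, 14, 3) = 14
N1→N3→N8→N7: max(3, 14, 3) = 14
N1→N5→N2→N6→N3→N7: max(13, 13, 8, 12, 9) = 13
Smallest bottleneck: 9.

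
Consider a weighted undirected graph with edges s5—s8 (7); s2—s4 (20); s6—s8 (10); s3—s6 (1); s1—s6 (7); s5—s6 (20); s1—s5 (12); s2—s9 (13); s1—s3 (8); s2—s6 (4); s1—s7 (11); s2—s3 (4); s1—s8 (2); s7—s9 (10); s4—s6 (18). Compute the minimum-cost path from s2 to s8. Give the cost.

Comparing a few candidate routes:
s2 → s6 → s8: 4 + 10 = 14
s2 → s3 → s6 → s1 → s8: 4 + 1 + 7 + 2 = 14
s2 → s3 → s6 → s8: 4 + 1 + 10 = 15
s2 → s6 → s3 → s1 → s8: 4 + 1 + 8 + 2 = 15
s2 → s3 → s1 → s8: 4 + 8 + 2 = 14
s2 → s6 → s1 → s8: 4 + 7 + 2 = 13
Shortest: 13.

13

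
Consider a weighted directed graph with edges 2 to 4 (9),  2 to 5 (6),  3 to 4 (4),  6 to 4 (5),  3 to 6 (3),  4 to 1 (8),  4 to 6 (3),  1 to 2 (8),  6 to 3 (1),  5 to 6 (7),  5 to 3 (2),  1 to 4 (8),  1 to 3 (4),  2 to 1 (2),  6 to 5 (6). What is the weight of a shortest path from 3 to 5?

Comparing a few candidate routes:
3-4-1-2-5: 4 + 8 + 8 + 6 = 26
3-4-6-5: 4 + 3 + 6 = 13
3-6-5: 3 + 6 = 9
Best route has total 9.

9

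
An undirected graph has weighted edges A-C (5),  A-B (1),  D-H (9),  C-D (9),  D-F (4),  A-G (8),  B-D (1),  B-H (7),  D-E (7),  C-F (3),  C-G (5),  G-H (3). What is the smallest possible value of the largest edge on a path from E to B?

Comparing a few candidate routes:
E → D → F → C → G → H → B: max(7, 4, 3, 5, 3, 7) = 7
E → D → F → C → A → B: max(7, 4, 3, 5, 1) = 7
E → D → B: max(7, 1) = 7
The minimum achievable maximum is 7.

7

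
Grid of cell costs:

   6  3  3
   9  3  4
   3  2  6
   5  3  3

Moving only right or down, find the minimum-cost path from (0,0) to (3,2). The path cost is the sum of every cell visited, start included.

20

One optimal route is r0c0 → r0c1 → r1c1 → r2c1 → r3c1 → r3c2.
Its cost is 6 + 3 + 3 + 2 + 3 + 3 = 20.
For comparison, the top-then-right route costs 25.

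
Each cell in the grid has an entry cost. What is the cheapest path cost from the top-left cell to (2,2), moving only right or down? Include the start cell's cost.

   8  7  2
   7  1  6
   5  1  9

26

Take [0,0] -> [0,1] -> [1,1] -> [2,1] -> [2,2] for a total of 8 + 7 + 1 + 1 + 9 = 26.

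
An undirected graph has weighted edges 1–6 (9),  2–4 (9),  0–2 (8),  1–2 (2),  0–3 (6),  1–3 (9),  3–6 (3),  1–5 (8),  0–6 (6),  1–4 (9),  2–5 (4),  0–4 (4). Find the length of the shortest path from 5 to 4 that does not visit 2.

17

Routes from 5 to 4 avoiding 2:
5 → 1 → 6 → 3 → 0 → 4: 8 + 9 + 3 + 6 + 4 = 30
5 → 1 → 6 → 0 → 4: 8 + 9 + 6 + 4 = 27
5 → 1 → 3 → 0 → 4: 8 + 9 + 6 + 4 = 27
5 → 1 → 4: 8 + 9 = 17
5 → 1 → 3 → 6 → 0 → 4: 8 + 9 + 3 + 6 + 4 = 30
Best route has total 17.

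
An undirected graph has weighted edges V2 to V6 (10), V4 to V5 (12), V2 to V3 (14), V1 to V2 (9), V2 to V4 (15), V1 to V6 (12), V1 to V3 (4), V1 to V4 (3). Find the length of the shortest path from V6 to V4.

15

Comparing a few candidate routes:
V6-V2-V4: 10 + 15 = 25
V6-V2-V1-V4: 10 + 9 + 3 = 22
V6-V1-V4: 12 + 3 = 15
Best route has total 15.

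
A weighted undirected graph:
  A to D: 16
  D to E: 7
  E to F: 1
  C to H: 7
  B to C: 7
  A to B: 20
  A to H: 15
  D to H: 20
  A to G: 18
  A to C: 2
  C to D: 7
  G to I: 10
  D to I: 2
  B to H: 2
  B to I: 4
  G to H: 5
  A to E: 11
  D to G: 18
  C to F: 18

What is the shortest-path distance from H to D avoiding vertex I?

A few of the H→D routes:
H - C - D: 7 + 7 = 14
H - D: 20
H - B - C - D: 2 + 7 + 7 = 16
H - A - C - D: 15 + 2 + 7 = 24
H - G - D: 5 + 18 = 23
Best route has total 14.

14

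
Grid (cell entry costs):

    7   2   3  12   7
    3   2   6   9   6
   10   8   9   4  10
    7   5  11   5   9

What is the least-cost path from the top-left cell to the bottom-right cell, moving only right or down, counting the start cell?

44

Path r0c0 -> r0c1 -> r1c1 -> r1c2 -> r1c3 -> r2c3 -> r3c3 -> r3c4: 7 + 2 + 2 + 6 + 9 + 4 + 5 + 9 = 44.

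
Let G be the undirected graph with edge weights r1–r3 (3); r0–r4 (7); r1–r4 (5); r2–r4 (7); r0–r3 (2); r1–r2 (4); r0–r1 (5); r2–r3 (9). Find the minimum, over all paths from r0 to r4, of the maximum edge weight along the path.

5

A few of the r0→r4 routes:
r0 → r4: max(7) = 7
r0 → r1 → r4: max(5, 5) = 5
r0 → r3 → r1 → r4: max(2, 3, 5) = 5
Smallest bottleneck: 5.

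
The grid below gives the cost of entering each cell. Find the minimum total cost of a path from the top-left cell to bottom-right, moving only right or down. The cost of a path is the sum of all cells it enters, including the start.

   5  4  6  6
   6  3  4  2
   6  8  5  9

27

One optimal route is (0,0)→(0,1)→(1,1)→(1,2)→(1,3)→(2,3).
Its cost is 5 + 4 + 3 + 4 + 2 + 9 = 27.
For comparison, the top-then-right route costs 32.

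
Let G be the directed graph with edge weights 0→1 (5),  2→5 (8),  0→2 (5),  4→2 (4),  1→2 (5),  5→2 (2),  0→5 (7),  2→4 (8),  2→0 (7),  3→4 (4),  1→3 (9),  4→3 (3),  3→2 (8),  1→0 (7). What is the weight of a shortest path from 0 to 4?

Checking several routes:
0→2→4: 5 + 8 = 13
0→1→3→4: 5 + 9 + 4 = 18
0→5→2→4: 7 + 2 + 8 = 17
Shortest: 13.

13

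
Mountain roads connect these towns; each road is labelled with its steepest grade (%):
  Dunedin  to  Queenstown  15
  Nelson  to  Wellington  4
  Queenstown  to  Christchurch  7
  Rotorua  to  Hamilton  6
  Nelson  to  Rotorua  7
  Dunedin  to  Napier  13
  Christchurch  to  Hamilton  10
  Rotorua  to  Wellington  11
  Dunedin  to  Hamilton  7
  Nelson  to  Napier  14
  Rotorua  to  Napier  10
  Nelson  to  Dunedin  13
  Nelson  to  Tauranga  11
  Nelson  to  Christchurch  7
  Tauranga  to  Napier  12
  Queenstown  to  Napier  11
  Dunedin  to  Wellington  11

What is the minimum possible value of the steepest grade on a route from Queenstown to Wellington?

7

A few of the Queenstown→Wellington routes:
Queenstown-Christchurch-Nelson-Wellington: max(7, 7, 4) = 7
Queenstown-Christchurch-Hamilton-Rotorua-Nelson-Wellington: max(7, 10, 6, 7, 4) = 10
Queenstown-Christchurch-Hamilton-Dunedin-Wellington: max(7, 10, 7, 11) = 11
The minimum achievable maximum is 7%.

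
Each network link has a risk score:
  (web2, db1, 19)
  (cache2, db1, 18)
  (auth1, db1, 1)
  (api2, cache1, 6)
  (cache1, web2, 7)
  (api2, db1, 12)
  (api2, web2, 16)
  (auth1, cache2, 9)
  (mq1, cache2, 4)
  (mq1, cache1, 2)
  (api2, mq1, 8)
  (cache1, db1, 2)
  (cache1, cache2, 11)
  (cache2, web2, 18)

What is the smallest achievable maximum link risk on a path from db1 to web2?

Checking several routes:
db1-auth1-cache2-mq1-cache1-web2: max(1, 9, 4, 2, 7) = 9
db1-auth1-cache2-cache1-web2: max(1, 9, 11, 7) = 11
db1-auth1-cache2-mq1-api2-cache1-web2: max(1, 9, 4, 8, 6, 7) = 9
db1-cache1-web2: max(2, 7) = 7
Best route has worst link 7.

7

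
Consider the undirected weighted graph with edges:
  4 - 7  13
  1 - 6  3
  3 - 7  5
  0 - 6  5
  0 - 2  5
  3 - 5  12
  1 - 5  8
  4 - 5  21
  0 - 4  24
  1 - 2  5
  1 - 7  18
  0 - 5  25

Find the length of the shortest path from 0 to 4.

24

Comparing a few candidate routes:
0-6-1-5-4: 5 + 3 + 8 + 21 = 37
0-4: 24
0-6-1-7-4: 5 + 3 + 18 + 13 = 39
0-2-1-5-4: 5 + 5 + 8 + 21 = 39
The minimum is 24.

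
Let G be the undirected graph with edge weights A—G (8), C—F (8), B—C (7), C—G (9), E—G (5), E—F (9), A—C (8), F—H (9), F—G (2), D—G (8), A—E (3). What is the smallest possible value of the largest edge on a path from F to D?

8

Comparing a few candidate routes:
F-C-A-G-D: max(8, 8, 8, 8) = 8
F-G-D: max(2, 8) = 8
F-C-A-E-G-D: max(8, 8, 3, 5, 8) = 8
F-E-A-G-D: max(9, 3, 8, 8) = 9
Smallest bottleneck: 8.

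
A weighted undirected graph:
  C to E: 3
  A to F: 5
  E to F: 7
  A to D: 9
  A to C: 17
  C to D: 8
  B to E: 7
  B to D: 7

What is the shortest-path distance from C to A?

15

Paths from C to A:
C - D - A: 8 + 9 = 17
C - A: 17
C - E - F - A: 3 + 7 + 5 = 15
C - E - B - D - A: 3 + 7 + 7 + 9 = 26
C - D - B - E - F - A: 8 + 7 + 7 + 7 + 5 = 34
Best route has total 15.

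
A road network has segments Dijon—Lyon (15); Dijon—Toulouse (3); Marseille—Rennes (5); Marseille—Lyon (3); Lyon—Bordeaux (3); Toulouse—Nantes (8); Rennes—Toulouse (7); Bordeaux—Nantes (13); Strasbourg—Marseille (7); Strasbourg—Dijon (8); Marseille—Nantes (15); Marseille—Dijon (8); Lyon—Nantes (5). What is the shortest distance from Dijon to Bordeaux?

14

Checking several routes:
Dijon→Toulouse→Rennes→Marseille→Lyon→Bordeaux: 3 + 7 + 5 + 3 + 3 = 21
Dijon→Toulouse→Nantes→Lyon→Bordeaux: 3 + 8 + 5 + 3 = 19
Dijon→Strasbourg→Marseille→Lyon→Bordeaux: 8 + 7 + 3 + 3 = 21
Dijon→Marseille→Lyon→Bordeaux: 8 + 3 + 3 = 14
Dijon→Toulouse→Nantes→Bordeaux: 3 + 8 + 13 = 24
Dijon→Lyon→Bordeaux: 15 + 3 = 18
The minimum is 14.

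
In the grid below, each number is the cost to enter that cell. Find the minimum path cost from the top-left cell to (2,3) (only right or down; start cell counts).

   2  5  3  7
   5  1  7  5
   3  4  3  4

Best path: r0c0 -> r0c1 -> r1c1 -> r2c1 -> r2c2 -> r2c3
Cost: 2 + 5 + 1 + 4 + 3 + 4 = 19
(Top row then right column would cost 26.)

19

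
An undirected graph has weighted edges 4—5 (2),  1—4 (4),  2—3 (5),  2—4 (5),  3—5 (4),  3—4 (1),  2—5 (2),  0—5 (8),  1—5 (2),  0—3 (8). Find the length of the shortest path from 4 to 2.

A few of the 4→2 routes:
4 - 5 - 2: 2 + 2 = 4
4 - 3 - 5 - 2: 1 + 4 + 2 = 7
4 - 2: 5
4 - 3 - 2: 1 + 5 = 6
4 - 1 - 5 - 2: 4 + 2 + 2 = 8
Shortest: 4.

4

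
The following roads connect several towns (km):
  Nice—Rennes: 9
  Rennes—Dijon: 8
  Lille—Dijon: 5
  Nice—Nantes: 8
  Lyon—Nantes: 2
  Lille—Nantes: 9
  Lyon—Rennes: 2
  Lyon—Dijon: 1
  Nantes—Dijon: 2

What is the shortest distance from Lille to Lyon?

6

A few of the Lille→Lyon routes:
Lille → Dijon → Lyon: 5 + 1 = 6
Lille → Nantes → Lyon: 9 + 2 = 11
Lille → Nantes → Dijon → Lyon: 9 + 2 + 1 = 12
Lille → Dijon → Nantes → Lyon: 5 + 2 + 2 = 9
Shortest: 6 km.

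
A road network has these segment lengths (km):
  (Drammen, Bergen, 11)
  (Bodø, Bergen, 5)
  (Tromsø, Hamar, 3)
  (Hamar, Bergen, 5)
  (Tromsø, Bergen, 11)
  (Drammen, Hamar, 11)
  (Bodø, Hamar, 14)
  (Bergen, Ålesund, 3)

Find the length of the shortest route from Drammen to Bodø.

16

Checking several routes:
Drammen - Hamar - Bodø: 11 + 14 = 25
Drammen - Bergen - Bodø: 11 + 5 = 16
Drammen - Hamar - Bergen - Bodø: 11 + 5 + 5 = 21
Shortest: 16 km.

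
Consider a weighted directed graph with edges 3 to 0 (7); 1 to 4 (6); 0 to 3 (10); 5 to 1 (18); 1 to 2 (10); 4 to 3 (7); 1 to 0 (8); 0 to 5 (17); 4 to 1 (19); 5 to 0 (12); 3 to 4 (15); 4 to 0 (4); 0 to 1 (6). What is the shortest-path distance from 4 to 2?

Paths from 4 to 2:
4→3→0→1→2: 7 + 7 + 6 + 10 = 30
4→0→5→1→2: 4 + 17 + 18 + 10 = 49
4→3→0→5→1→2: 7 + 7 + 17 + 18 + 10 = 59
4→1→2: 19 + 10 = 29
4→0→1→2: 4 + 6 + 10 = 20
Best route has total 20.

20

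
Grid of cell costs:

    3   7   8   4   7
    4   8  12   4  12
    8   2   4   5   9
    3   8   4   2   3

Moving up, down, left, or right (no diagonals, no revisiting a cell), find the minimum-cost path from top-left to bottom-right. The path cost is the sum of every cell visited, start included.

One optimal route is (0,0)→(1,0)→(1,1)→(2,1)→(2,2)→(3,2)→(3,3)→(3,4).
Its cost is 3 + 4 + 8 + 2 + 4 + 4 + 2 + 3 = 30.

30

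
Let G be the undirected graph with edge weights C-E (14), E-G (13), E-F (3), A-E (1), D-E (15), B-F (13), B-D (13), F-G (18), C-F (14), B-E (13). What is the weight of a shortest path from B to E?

Comparing a few candidate routes:
B - F - E: 13 + 3 = 16
B - E: 13
B - D - E: 13 + 15 = 28
Best route has total 13.

13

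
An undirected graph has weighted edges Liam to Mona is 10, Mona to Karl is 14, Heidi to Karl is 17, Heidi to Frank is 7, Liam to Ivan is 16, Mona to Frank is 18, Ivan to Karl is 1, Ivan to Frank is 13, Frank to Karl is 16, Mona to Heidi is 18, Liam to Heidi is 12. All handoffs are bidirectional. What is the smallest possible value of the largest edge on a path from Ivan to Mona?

13

Checking several routes:
Ivan→Karl→Mona: max(1, 14) = 14
Ivan→Karl→Frank→Heidi→Liam→Mona: max(1, 16, 7, 12, 10) = 16
Ivan→Frank→Heidi→Liam→Mona: max(13, 7, 12, 10) = 13
Ivan→Frank→Karl→Mona: max(13, 16, 14) = 16
Ivan→Liam→Mona: max(16, 10) = 16
Ivan→Liam→Heidi→Frank→Karl→Mona: max(16, 12, 7, 16, 14) = 16
Best route has worst link 13.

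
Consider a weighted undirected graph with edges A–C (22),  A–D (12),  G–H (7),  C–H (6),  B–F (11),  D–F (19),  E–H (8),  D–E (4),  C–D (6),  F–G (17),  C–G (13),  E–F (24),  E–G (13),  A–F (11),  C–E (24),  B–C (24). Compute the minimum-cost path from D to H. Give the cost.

12

Comparing a few candidate routes:
D-E-H: 4 + 8 = 12
D-E-G-H: 4 + 13 + 7 = 24
D-C-H: 6 + 6 = 12
Shortest: 12.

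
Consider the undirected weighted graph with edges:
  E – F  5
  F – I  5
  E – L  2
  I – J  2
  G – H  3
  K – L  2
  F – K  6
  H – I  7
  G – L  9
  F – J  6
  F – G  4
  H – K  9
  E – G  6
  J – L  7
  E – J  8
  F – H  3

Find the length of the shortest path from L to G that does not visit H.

8

A few of the L→G routes:
L → E → G: 2 + 6 = 8
L → K → F → G: 2 + 6 + 4 = 12
L → J → I → F → G: 7 + 2 + 5 + 4 = 18
L → J → F → G: 7 + 6 + 4 = 17
L → E → F → G: 2 + 5 + 4 = 11
L → G: 9
The minimum is 8.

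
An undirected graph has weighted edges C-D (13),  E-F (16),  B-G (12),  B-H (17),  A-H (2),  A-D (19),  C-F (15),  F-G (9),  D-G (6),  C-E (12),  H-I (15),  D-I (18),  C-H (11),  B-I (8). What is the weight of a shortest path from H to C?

11

Checking several routes:
H → A → D → G → F → C: 2 + 19 + 6 + 9 + 15 = 51
H → I → D → C: 15 + 18 + 13 = 46
H → C: 11
H → A → D → C: 2 + 19 + 13 = 34
H → B → G → D → C: 17 + 12 + 6 + 13 = 48
The minimum is 11.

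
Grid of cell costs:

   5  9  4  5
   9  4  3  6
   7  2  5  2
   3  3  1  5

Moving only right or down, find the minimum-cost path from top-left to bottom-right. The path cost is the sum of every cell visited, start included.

29

Best path: r0c0 → r0c1 → r1c1 → r2c1 → r3c1 → r3c2 → r3c3
Cost: 5 + 9 + 4 + 2 + 3 + 1 + 5 = 29
(Top row then right column would cost 36.)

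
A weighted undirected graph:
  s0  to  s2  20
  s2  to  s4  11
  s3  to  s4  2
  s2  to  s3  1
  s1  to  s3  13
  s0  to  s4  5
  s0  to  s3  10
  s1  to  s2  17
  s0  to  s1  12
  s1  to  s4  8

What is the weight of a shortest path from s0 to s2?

8

Checking several routes:
s0 - s3 - s4 - s2: 10 + 2 + 11 = 23
s0 - s4 - s3 - s2: 5 + 2 + 1 = 8
s0 - s1 - s4 - s3 - s2: 12 + 8 + 2 + 1 = 23
s0 - s3 - s2: 10 + 1 = 11
s0 - s2: 20
s0 - s4 - s2: 5 + 11 = 16
The minimum is 8.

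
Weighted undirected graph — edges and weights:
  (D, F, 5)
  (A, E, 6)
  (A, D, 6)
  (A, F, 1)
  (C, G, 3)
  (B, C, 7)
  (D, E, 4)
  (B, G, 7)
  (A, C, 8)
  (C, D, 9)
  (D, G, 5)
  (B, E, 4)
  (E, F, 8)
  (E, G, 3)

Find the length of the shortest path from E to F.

A few of the E→F routes:
E - A - F: 6 + 1 = 7
E - D - F: 4 + 5 = 9
E - F: 8
E - D - A - F: 4 + 6 + 1 = 11
Best route has total 7.

7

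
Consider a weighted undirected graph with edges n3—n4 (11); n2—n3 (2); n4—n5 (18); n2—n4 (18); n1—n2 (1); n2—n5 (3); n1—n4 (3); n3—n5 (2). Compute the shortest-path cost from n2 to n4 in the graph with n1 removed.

13

A few of the n2→n4 routes:
n2 → n5 → n3 → n4: 3 + 2 + 11 = 16
n2 → n3 → n4: 2 + 11 = 13
n2 → n4: 18
The minimum is 13.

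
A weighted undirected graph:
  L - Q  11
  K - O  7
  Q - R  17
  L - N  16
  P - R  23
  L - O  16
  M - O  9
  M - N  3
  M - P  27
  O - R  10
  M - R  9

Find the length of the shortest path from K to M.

A few of the K→M routes:
K-O-R-M: 7 + 10 + 9 = 26
K-O-L-N-M: 7 + 16 + 16 + 3 = 42
K-O-M: 7 + 9 = 16
The minimum is 16.

16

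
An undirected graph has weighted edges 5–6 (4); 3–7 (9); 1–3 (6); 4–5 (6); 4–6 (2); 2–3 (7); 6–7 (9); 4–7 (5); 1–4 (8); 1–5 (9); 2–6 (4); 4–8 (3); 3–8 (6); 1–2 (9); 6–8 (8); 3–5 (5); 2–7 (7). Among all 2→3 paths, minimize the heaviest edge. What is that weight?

Some routes from 2 to 3:
2 - 6 - 5 - 3: max(4, 4, 5) = 5
2 - 7 - 4 - 8 - 3: max(7, 5, 3, 6) = 7
2 - 6 - 5 - 4 - 8 - 3: max(4, 4, 6, 3, 6) = 6
2 - 6 - 4 - 5 - 3: max(4, 2, 6, 5) = 6
2 - 6 - 4 - 8 - 3: max(4, 2, 3, 6) = 6
The minimum achievable maximum is 5.

5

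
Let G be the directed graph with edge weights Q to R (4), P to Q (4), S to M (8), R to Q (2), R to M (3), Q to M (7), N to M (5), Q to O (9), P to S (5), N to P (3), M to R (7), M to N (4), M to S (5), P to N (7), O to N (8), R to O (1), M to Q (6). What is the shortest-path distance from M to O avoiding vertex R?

Routes from M to O avoiding R:
M→Q→O: 6 + 9 = 15
M→N→P→Q→O: 4 + 3 + 4 + 9 = 20
Best route has total 15.

15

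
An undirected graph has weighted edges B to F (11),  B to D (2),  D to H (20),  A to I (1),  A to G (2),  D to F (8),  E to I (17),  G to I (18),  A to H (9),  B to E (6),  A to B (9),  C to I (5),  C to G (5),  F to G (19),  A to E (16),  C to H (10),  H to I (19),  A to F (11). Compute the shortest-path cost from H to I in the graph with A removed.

15

Comparing a few candidate routes:
H→I: 19
H→C→G→I: 10 + 5 + 18 = 33
H→D→B→E→I: 20 + 2 + 6 + 17 = 45
H→C→I: 10 + 5 = 15
The minimum is 15.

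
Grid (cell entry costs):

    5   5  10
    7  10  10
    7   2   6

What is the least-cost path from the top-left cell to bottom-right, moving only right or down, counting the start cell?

Cheapest: r0c0 -> r1c0 -> r2c0 -> r2c1 -> r2c2
  5 + 7 + 7 + 2 + 6 = 27

27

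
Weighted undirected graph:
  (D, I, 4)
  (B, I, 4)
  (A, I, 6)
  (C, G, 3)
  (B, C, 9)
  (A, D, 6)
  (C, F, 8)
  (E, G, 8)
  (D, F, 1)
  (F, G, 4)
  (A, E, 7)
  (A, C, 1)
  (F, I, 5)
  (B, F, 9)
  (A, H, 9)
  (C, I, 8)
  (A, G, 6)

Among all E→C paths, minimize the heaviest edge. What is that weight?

7

Comparing a few candidate routes:
E→A→I→F→G→C: max(7, 6, 5, 4, 3) = 7
E→A→D→F→G→C: max(7, 6, 1, 4, 3) = 7
E→A→I→D→F→G→C: max(7, 6, 4, 1, 4, 3) = 7
E→A→G→C: max(7, 6, 3) = 7
E→A→C: max(7, 1) = 7
E→A→D→I→F→G→C: max(7, 6, 4, 5, 4, 3) = 7
Best route has worst link 7.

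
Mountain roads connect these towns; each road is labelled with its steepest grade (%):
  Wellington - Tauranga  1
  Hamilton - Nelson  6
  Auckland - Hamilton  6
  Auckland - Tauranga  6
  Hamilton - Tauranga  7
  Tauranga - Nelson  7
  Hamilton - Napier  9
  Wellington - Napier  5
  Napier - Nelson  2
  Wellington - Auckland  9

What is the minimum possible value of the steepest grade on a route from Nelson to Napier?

Checking several routes:
Nelson-Napier: max(2) = 2
Nelson-Hamilton-Auckland-Tauranga-Wellington-Napier: max(6, 6, 6, 1, 5) = 6
Nelson-Hamilton-Tauranga-Wellington-Napier: max(6, 7, 1, 5) = 7
The minimum achievable maximum is 2%.

2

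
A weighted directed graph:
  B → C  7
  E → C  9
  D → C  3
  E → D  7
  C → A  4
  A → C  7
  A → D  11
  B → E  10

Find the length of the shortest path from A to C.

7

Candidate routes:
A → C: 7
A → D → C: 11 + 3 = 14
Best route has total 7.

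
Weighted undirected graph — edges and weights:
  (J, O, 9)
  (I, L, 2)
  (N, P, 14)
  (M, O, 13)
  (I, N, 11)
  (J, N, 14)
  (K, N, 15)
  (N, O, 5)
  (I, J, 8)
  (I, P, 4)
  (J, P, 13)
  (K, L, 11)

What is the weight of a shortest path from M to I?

29

Checking several routes:
M-O-N-P-I: 13 + 5 + 14 + 4 = 36
M-O-J-I: 13 + 9 + 8 = 30
M-O-N-I: 13 + 5 + 11 = 29
Best route has total 29.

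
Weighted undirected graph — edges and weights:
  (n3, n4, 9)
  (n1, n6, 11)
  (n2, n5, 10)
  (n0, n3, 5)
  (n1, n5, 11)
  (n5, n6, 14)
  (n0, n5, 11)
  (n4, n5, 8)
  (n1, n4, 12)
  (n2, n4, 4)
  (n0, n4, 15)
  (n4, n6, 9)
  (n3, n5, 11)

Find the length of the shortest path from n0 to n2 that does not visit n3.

19

Comparing a few candidate routes:
n0-n5-n2: 11 + 10 = 21
n0-n5-n4-n2: 11 + 8 + 4 = 23
n0-n4-n5-n2: 15 + 8 + 10 = 33
n0-n5-n1-n4-n2: 11 + 11 + 12 + 4 = 38
n0-n4-n2: 15 + 4 = 19
The minimum is 19.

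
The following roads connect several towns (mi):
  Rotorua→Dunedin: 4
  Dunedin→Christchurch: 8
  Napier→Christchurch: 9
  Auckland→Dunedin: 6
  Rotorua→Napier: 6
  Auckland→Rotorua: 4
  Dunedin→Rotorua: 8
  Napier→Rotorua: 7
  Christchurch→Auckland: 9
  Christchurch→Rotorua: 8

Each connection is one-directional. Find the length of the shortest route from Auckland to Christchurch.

Candidate routes:
Auckland→Dunedin→Rotorua→Napier→Christchurch: 6 + 8 + 6 + 9 = 29
Auckland→Dunedin→Christchurch: 6 + 8 = 14
Auckland→Rotorua→Dunedin→Christchurch: 4 + 4 + 8 = 16
Auckland→Rotorua→Napier→Christchurch: 4 + 6 + 9 = 19
Shortest: 14 mi.

14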